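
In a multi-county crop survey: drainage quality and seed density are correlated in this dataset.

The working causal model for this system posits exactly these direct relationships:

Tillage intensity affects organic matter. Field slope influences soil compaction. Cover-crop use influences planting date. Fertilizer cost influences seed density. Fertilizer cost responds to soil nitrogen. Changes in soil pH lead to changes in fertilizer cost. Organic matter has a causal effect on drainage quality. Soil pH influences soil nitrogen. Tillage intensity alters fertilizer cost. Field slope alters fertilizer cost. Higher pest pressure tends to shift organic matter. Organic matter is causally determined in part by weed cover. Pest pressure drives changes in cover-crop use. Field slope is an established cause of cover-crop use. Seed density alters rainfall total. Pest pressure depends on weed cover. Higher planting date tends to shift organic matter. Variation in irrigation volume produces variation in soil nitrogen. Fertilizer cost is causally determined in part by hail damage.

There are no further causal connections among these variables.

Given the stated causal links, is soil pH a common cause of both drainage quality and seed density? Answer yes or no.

Soil pH has no stated causal path to drainage quality. A confounder must cause both variables, so soil pH does not qualify.

no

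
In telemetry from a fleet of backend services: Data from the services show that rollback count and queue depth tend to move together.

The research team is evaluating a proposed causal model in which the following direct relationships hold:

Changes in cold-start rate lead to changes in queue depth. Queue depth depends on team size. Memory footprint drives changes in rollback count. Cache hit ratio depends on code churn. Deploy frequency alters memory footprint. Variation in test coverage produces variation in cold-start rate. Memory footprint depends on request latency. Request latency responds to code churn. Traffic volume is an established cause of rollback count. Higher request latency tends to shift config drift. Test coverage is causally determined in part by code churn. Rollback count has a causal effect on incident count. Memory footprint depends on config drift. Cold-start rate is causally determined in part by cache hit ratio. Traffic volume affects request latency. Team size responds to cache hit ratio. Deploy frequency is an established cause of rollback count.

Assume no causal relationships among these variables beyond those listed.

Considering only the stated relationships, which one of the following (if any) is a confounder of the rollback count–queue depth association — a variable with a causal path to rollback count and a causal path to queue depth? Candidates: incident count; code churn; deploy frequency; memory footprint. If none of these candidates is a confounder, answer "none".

code churn

Code churn causes rollback count (code churn → request latency → memory footprint → rollback count) and also causes queue depth (code churn → cache hit ratio → cold-start rate → queue depth); it is a common cause of both.
Each of the other candidates lacks a causal path to at least one of rollback count and queue depth, so they do not confound the relationship.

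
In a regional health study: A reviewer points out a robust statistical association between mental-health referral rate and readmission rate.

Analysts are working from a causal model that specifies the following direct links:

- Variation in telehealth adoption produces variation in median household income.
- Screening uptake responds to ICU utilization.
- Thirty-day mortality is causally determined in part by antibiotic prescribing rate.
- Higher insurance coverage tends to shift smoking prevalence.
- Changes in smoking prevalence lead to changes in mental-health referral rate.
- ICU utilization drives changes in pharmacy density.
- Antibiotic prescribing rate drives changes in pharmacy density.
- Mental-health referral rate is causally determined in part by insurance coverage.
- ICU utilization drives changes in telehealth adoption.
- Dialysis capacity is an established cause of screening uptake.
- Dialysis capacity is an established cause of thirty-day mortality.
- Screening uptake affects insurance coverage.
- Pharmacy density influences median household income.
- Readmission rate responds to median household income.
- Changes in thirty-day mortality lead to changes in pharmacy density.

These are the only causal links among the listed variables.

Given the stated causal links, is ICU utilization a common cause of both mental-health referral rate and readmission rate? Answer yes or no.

yes

ICU utilization has a causal path to mental-health referral rate (ICU utilization → screening uptake → insurance coverage → mental-health referral rate) and to readmission rate (ICU utilization → pharmacy density → median household income → readmission rate), so it is a common cause of both — a confounder.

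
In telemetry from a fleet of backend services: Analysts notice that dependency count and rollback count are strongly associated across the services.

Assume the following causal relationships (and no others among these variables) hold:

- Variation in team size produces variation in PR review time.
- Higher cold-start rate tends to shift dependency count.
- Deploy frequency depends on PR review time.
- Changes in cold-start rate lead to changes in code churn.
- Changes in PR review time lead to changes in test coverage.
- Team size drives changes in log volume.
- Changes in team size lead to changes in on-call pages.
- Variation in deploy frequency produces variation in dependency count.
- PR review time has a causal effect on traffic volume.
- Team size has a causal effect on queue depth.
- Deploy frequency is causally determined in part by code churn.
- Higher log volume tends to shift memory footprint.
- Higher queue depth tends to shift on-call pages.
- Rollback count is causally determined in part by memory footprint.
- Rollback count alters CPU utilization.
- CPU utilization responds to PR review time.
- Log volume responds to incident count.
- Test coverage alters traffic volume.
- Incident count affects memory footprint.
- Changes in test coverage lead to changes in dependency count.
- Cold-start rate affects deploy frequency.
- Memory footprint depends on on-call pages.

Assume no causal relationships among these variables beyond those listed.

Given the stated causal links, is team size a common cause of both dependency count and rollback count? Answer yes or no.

yes

Team size has a causal path to dependency count (team size → PR review time → deploy frequency → dependency count) and to rollback count (team size → log volume → memory footprint → rollback count), so it is a common cause of both — a confounder.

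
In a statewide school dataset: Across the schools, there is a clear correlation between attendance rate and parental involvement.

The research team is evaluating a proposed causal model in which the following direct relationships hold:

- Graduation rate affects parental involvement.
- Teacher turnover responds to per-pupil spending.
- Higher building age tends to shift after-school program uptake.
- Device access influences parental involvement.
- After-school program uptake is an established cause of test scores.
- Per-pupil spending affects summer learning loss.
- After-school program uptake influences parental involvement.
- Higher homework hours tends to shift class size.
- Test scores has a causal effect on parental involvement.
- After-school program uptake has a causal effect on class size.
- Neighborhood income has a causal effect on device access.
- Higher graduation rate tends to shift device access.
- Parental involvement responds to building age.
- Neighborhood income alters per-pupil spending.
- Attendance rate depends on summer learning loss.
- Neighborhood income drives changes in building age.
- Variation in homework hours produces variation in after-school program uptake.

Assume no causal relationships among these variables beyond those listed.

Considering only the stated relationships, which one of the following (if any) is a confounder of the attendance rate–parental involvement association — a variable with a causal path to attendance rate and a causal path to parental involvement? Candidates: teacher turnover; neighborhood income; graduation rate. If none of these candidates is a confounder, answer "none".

Neighborhood income causes attendance rate (neighborhood income → per-pupil spending → summer learning loss → attendance rate) and also causes parental involvement (neighborhood income → building age → parental involvement); it is a common cause of both.
Each of the other candidates lacks a causal path to at least one of attendance rate and parental involvement, so they do not confound the relationship.

neighborhood income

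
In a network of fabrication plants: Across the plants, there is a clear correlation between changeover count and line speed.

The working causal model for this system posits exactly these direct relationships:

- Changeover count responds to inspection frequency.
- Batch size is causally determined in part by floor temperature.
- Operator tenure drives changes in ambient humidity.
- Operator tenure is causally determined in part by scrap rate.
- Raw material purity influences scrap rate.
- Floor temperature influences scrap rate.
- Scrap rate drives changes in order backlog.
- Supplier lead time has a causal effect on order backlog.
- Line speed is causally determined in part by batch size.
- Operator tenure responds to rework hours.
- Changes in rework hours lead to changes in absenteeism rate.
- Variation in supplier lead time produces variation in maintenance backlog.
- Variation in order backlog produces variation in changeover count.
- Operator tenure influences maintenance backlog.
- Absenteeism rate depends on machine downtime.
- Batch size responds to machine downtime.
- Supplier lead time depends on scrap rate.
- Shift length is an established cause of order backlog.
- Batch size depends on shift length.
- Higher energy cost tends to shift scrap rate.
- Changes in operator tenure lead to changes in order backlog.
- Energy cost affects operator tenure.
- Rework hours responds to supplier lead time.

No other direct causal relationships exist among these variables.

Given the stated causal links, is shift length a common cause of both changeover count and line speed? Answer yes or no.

yes

Shift length has a causal path to changeover count (shift length → order backlog → changeover count) and to line speed (shift length → batch size → line speed), so it is a common cause of both — a confounder.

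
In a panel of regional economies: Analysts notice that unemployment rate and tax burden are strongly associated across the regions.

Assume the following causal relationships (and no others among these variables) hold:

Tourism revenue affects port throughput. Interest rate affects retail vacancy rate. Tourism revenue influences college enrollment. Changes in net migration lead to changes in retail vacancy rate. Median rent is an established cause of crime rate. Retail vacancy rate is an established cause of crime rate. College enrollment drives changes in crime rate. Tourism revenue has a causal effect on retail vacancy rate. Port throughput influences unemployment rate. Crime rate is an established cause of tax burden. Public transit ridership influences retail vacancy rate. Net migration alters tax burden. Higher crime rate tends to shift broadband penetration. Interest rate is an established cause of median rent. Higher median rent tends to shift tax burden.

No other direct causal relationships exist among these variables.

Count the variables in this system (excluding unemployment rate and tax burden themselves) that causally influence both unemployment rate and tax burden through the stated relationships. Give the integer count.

The common causes are: tourism revenue (to unemployment rate via tourism revenue → port throughput → unemployment rate; to tax burden via tourism revenue → college enrollment → crime rate → tax burden).
Every other variable lacks a causal path to at least one of unemployment rate and tax burden.

1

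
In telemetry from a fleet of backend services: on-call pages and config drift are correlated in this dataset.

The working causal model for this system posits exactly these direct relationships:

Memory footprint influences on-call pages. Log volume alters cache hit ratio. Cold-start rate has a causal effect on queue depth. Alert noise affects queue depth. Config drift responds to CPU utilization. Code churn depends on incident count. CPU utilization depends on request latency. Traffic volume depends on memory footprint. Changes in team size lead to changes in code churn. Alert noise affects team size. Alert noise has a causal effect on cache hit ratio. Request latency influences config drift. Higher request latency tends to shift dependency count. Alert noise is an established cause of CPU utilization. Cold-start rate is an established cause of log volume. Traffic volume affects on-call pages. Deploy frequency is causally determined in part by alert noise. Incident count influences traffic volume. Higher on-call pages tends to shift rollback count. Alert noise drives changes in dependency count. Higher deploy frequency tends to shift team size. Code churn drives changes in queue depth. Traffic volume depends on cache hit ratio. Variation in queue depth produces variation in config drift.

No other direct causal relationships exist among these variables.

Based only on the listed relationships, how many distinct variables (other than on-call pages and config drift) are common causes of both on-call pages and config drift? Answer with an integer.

3

The common causes are: alert noise (to on-call pages via alert noise → cache hit ratio → traffic volume → on-call pages; to config drift via alert noise → queue depth → config drift); cold-start rate (to on-call pages via cold-start rate → log volume → cache hit ratio → traffic volume → on-call pages; to config drift via cold-start rate → queue depth → config drift); incident count (to on-call pages via incident count → traffic volume → on-call pages; to config drift via incident count → code churn → queue depth → config drift).
Every other variable lacks a causal path to at least one of on-call pages and config drift.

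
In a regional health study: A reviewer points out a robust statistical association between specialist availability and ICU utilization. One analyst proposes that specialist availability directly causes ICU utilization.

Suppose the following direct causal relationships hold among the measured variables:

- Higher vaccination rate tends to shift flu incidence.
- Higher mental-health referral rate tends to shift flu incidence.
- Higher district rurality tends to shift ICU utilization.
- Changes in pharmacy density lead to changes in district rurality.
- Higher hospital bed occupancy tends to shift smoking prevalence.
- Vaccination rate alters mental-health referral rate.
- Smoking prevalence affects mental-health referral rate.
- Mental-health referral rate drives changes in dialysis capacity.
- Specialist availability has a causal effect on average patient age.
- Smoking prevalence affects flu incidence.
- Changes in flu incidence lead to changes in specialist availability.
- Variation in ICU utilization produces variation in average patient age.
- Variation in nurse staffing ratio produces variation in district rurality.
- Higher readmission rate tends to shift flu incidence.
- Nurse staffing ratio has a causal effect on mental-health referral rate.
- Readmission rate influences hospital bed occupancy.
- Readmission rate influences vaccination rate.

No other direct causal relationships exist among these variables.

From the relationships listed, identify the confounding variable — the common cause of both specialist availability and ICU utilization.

nurse staffing ratio

Nurse staffing ratio has a causal path to specialist availability (nurse staffing ratio → mental-health referral rate → flu incidence → specialist availability) and a separate causal path to ICU utilization (nurse staffing ratio → district rurality → ICU utilization), so it is a common cause of both.
No stated relationship gives specialist availability a causal route to ICU utilization, so the correlation is explained by the shared upstream cause rather than a direct effect.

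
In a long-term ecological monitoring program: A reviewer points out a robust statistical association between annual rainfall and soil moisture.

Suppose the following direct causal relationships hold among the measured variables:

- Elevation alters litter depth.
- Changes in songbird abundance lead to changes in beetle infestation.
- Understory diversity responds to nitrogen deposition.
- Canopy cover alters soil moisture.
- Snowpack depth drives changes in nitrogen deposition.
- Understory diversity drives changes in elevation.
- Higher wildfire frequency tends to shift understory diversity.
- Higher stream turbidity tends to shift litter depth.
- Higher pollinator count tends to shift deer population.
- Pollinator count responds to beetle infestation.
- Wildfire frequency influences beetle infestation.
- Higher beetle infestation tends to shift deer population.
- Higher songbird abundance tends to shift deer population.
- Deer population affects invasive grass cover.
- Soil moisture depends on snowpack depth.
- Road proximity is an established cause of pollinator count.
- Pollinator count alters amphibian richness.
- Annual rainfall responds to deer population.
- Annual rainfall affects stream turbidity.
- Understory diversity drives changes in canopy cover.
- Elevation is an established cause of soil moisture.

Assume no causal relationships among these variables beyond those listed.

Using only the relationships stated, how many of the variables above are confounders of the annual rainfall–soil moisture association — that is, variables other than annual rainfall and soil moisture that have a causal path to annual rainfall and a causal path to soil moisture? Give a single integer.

1

The common causes are: wildfire frequency (to annual rainfall via wildfire frequency → beetle infestation → deer population → annual rainfall; to soil moisture via wildfire frequency → understory diversity → elevation → soil moisture).
Every other variable lacks a causal path to at least one of annual rainfall and soil moisture.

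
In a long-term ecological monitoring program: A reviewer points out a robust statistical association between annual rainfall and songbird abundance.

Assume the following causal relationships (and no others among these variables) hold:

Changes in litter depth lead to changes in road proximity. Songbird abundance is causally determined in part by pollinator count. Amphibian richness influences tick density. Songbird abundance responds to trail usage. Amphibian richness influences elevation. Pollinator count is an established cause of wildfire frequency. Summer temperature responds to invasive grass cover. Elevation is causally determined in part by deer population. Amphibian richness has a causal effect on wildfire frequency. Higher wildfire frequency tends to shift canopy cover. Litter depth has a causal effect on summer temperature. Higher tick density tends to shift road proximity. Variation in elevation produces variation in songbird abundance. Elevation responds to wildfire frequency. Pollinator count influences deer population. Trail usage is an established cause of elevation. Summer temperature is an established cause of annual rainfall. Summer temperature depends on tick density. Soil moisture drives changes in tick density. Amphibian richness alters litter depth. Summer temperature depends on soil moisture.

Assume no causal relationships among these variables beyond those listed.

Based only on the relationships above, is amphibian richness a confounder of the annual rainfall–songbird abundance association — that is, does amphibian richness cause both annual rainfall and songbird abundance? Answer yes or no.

Amphibian richness has a causal path to annual rainfall (amphibian richness → litter depth → summer temperature → annual rainfall) and to songbird abundance (amphibian richness → elevation → songbird abundance), so it is a common cause of both — a confounder.

yes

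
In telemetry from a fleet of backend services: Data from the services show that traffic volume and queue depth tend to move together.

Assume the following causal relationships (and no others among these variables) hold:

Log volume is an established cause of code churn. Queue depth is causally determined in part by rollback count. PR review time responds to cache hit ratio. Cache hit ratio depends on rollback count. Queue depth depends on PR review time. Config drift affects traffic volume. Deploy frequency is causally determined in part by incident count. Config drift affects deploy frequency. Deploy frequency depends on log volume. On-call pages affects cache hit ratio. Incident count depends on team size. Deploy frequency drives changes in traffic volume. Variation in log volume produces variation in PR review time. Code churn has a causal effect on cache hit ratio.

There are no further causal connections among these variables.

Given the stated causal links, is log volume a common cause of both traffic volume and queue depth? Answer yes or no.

yes

Log volume has a causal path to traffic volume (log volume → deploy frequency → traffic volume) and to queue depth (log volume → PR review time → queue depth), so it is a common cause of both — a confounder.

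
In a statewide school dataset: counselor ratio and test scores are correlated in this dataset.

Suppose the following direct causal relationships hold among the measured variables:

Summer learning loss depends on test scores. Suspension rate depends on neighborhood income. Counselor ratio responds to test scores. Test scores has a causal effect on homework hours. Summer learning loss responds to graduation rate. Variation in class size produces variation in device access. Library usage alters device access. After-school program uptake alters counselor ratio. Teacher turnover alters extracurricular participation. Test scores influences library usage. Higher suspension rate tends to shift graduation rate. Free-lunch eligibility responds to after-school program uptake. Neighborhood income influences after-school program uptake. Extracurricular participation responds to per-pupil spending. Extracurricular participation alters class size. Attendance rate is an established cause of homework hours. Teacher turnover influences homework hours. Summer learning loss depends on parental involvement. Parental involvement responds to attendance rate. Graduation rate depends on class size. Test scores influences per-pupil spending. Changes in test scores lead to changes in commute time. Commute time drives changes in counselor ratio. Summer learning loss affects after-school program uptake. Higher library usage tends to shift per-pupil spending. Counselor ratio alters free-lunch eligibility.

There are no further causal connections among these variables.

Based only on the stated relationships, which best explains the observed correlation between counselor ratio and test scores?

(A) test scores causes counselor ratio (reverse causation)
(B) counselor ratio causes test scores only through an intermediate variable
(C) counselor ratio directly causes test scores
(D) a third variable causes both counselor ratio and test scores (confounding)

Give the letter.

A

The stated link runs test scores → counselor ratio; counselor ratio has no causal path to test scores. No variable causes both, so confounding is ruled out. The correlation reflects reverse causation.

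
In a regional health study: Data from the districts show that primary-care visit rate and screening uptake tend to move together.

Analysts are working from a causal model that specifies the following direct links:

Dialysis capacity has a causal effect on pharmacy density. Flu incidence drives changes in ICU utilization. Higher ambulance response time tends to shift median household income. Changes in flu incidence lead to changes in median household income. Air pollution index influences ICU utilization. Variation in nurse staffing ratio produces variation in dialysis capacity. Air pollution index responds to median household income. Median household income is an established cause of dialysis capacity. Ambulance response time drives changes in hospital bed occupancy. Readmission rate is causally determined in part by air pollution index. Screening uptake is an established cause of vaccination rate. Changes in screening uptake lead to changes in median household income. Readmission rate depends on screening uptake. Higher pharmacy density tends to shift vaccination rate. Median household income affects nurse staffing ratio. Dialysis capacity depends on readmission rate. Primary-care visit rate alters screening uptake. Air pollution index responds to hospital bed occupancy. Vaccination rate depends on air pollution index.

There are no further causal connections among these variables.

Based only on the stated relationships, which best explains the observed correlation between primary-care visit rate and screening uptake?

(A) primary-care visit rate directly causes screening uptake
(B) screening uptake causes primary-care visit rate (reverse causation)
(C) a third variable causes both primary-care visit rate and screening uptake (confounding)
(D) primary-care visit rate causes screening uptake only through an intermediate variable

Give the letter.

A

There is a stated direct causal link primary-care visit rate → screening uptake, and no variable causes both primary-care visit rate and screening uptake, so the correlation reflects direct causation.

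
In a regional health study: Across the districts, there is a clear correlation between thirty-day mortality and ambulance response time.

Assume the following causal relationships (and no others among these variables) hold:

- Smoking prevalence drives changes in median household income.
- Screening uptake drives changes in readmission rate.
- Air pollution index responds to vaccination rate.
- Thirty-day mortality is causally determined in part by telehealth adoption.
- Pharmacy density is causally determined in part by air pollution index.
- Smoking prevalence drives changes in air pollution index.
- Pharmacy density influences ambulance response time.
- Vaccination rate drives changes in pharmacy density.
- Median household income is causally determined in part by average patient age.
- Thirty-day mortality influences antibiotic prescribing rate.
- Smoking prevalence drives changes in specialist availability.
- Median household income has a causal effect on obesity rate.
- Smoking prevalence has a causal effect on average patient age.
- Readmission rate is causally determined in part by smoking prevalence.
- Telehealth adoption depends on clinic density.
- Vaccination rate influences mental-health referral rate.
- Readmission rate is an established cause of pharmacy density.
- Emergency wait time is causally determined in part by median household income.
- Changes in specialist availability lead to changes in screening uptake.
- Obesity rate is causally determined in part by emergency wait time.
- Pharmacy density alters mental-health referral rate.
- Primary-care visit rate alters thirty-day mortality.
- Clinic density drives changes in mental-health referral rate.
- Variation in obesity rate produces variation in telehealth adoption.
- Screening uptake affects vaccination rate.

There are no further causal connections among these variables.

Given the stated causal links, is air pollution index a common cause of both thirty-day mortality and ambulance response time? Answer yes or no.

Air pollution index has no stated causal path to thirty-day mortality. A confounder must cause both variables, so air pollution index does not qualify.

no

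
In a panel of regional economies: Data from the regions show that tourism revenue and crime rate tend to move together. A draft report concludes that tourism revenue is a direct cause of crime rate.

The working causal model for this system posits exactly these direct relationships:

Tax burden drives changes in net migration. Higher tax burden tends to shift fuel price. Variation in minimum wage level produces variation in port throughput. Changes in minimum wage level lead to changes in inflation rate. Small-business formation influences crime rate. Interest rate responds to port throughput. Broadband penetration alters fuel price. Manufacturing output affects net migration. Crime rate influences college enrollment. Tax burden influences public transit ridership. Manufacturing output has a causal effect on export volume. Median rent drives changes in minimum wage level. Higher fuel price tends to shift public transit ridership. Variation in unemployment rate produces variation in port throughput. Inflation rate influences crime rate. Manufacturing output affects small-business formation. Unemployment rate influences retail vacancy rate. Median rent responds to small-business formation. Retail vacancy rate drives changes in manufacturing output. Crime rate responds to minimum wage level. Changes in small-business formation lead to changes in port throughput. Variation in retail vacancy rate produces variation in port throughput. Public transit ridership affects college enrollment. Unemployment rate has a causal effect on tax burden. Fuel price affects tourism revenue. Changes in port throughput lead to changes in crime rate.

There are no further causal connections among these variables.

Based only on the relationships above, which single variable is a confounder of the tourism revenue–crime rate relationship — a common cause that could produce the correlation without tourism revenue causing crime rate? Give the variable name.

Unemployment rate has a causal path to tourism revenue (unemployment rate → tax burden → fuel price → tourism revenue) and a separate causal path to crime rate (unemployment rate → port throughput → crime rate), so it is a common cause of both.
No stated relationship gives tourism revenue a causal route to crime rate, so the correlation is explained by the shared upstream cause rather than a direct effect.

unemployment rate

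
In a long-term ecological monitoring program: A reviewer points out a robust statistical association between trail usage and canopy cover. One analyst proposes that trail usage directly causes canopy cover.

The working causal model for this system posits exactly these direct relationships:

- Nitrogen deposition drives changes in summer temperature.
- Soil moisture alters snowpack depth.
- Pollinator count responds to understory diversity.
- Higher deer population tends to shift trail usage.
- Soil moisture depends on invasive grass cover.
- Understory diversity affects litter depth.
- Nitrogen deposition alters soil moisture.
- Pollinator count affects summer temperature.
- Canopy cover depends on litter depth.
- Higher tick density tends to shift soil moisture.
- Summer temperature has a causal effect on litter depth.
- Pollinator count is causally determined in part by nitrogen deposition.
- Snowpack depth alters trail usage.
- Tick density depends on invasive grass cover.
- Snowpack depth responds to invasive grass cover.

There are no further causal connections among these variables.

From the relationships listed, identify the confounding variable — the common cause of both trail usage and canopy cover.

Nitrogen deposition has a causal path to trail usage (nitrogen deposition → soil moisture → snowpack depth → trail usage) and a separate causal path to canopy cover (nitrogen deposition → summer temperature → litter depth → canopy cover), so it is a common cause of both.
No stated relationship gives trail usage a causal route to canopy cover, so the correlation is explained by the shared upstream cause rather than a direct effect.

nitrogen deposition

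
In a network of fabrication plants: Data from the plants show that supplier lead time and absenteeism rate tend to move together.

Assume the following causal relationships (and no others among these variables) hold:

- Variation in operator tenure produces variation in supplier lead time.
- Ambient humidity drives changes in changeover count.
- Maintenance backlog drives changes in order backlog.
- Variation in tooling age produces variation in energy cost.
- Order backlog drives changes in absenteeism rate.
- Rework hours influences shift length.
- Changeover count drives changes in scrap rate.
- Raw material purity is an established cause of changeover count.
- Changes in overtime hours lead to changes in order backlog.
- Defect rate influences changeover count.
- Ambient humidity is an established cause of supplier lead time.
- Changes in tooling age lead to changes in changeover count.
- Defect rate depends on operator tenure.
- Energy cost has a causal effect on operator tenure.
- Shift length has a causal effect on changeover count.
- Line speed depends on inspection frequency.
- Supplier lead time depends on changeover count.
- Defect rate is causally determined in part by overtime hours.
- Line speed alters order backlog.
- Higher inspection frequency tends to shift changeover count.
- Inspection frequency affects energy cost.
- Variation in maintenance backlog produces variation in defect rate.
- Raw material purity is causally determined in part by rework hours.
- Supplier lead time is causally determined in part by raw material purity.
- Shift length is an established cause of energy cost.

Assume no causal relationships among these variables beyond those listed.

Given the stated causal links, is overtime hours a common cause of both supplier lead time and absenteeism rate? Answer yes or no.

Overtime hours has a causal path to supplier lead time (overtime hours → defect rate → changeover count → supplier lead time) and to absenteeism rate (overtime hours → order backlog → absenteeism rate), so it is a common cause of both — a confounder.

yes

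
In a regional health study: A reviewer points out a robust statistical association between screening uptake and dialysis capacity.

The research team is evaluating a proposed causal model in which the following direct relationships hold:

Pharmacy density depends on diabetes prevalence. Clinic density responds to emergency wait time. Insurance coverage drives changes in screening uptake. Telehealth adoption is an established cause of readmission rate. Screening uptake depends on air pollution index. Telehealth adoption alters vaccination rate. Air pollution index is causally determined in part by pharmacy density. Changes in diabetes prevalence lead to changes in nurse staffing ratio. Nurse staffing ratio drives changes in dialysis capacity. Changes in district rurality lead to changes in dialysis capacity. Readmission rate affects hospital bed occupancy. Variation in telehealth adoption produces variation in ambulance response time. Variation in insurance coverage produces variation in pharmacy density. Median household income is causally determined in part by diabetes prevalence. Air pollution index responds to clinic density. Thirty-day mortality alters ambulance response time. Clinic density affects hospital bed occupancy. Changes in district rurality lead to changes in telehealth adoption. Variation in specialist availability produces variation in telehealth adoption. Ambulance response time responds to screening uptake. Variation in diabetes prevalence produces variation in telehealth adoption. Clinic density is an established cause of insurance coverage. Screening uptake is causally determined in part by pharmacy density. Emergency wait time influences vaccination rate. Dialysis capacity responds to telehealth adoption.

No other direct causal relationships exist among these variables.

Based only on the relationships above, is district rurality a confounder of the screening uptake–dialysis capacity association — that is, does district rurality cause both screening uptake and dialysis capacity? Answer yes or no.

no

District rurality has no stated causal path to screening uptake. A confounder must cause both variables, so district rurality does not qualify.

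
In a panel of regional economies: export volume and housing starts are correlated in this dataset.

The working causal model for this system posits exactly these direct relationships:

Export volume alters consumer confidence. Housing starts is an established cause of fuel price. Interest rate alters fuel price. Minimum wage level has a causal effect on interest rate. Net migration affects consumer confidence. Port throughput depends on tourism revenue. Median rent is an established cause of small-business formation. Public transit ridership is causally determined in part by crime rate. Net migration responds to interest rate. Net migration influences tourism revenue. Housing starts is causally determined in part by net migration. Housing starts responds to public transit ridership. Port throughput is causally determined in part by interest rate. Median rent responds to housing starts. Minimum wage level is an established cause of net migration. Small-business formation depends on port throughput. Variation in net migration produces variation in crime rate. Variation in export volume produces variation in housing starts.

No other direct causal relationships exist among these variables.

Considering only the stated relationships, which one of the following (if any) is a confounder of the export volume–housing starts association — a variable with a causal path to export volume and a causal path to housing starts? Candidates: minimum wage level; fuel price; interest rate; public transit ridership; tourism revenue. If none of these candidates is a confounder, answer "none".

None of the listed candidates has causal paths to both export volume and housing starts in the stated relationships, so none is a common cause.

none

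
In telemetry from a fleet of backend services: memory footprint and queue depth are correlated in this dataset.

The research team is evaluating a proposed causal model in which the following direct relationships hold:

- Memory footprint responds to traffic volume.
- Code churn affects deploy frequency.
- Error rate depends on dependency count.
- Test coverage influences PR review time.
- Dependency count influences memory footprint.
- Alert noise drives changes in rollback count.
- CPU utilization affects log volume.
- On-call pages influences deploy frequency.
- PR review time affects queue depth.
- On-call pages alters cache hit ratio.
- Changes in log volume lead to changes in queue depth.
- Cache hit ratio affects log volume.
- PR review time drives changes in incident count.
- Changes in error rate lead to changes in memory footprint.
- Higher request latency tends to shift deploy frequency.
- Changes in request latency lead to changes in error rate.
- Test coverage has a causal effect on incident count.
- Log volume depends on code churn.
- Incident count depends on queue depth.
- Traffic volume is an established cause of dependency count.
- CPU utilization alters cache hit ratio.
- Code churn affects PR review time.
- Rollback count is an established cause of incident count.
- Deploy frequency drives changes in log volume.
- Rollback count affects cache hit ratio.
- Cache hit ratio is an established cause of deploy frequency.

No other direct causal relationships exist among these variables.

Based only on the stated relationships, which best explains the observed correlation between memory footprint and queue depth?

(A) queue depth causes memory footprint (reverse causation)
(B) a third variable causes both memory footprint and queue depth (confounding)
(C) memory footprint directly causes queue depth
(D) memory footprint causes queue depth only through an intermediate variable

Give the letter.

Request latency causes memory footprint (request latency → error rate → memory footprint) and queue depth (request latency → deploy frequency → log volume → queue depth) — a common cause creating the correlation.
There is no stated path from memory footprint to queue depth or from queue depth to memory footprint, so neither direct nor reverse causation applies.

B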